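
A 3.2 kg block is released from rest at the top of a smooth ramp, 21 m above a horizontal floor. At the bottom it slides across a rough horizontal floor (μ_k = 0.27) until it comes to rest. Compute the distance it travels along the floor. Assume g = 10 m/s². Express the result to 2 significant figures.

d = 78 m

Energy bookkeeping (friction removes W_f = μ_k N d):
At rest all PE has been dissipated by friction: mgh = μ_k m g d
d = h/μ_k = 21/0.27 = 77.78 m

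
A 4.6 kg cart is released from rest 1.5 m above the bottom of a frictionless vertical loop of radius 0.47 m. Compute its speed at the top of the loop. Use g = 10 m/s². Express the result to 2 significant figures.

Energy conservation: mgh = ½mv_top² + mg(2r)
v_top² = 2g(h − 2r) = 2(10)(1.5 − 0.9400) = 11.20
v_top = 3.347 m/s

v = 3.3 m/s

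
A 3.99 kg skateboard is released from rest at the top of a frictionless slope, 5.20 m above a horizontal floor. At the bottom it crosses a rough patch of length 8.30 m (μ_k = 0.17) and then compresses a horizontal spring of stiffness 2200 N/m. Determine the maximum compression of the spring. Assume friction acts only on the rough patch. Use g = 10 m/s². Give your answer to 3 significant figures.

Initial energy: E₁ = mgh = (3.99)(10)(5.20) = 207.48 J
Friction removes W_f = μ_k mg d = (0.17)(3.99)(10)(8.30) = 56.30 J
Energy reaching the spring: E = 207.48 − 56.30 = 151.18 J
At max compression ½kx² = E ⇒ x = √(2E/k) = √(2 × 151.18/2200) = 0.3707 m

x = 0.371 m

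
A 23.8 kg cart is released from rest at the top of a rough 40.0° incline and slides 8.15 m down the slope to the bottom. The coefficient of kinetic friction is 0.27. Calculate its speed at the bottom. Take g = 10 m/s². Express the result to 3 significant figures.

v = 8.43 m/s

Energy: mgh = ½mv² + W_f, with h = L sinθ and W_f = μ_k (mg cosθ) L
mgh = mgL sinθ = (23.8)(10)(8.15)sin40.0° = 1246.8 J
W_f = μ_k mg cosθ · L = (0.27)(23.8)(10)cos40.0°·8.15 = 401.2 J
½mv² = 1246.8 − 401.2 = 845.62 J
v = √(2 × 845.62/23.8) = 8.430 m/s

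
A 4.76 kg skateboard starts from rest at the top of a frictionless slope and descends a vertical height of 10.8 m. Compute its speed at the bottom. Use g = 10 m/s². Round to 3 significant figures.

Energy conservation between the two points: mgh = ½mv²
The mass cancels from both sides.
v = √(2gh) = √(2 × 10 × 10.8) = √216.00 = 14.70 m/s

v = 14.7 m/s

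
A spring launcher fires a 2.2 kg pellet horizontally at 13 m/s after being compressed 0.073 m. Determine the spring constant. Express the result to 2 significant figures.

Energy stored in the spring equals the launch KE: ½kx² = ½mv²
k = mv²/x² = (2.2)(13)²/(0.073)² = 69769 N/m

k = 70000 N/m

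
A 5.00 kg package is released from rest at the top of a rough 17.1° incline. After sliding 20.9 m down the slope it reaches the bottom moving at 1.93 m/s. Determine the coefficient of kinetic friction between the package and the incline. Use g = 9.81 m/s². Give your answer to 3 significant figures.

Energy balance down the incline: mg L sinθ − ½mv² = μ_k (mg cosθ) L
mgL sinθ = 301.43 J; ½mv² = 9.3123 J
W_f = 301.43 − 9.3123 = 292.1 J
μ_k = W_f/(mg cosθ · L) = 292.1/(46.88 × 20.9) = 0.2981

μ_k = 0.298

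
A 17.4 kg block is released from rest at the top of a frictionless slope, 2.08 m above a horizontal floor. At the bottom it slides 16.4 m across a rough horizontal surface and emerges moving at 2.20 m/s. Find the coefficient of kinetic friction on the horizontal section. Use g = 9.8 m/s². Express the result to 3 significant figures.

μ_k = 0.112

Energy at the top = energy at the end + work done against friction:
mgh = ½mv² + μ_k m g d
mgh = 354.68 J; ½mv² = 42.108 J
W_f = 354.68 − 42.108 = 312.6 J
μ_k = W_f/(mg·d) = 312.6/(170.5 × 16.4) = 0.1118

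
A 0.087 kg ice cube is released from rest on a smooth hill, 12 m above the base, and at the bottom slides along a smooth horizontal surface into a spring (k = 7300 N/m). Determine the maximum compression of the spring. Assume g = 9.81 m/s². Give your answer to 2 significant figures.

x = 0.053 m

At max compression the cube is momentarily at rest: mgh = ½kx²
x = √(2mgh/k) = √(2 × 0.087 × 9.81 × 12 / 7300) = 0.05297 m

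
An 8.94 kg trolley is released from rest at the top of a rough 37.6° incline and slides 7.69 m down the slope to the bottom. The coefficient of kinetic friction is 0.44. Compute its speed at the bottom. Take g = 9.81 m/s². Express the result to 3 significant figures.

v = 6.28 m/s

Work–energy: mg(L sinθ) − μ_k(mg cosθ)L = ½mv²
mgh = mgL sinθ = (8.94)(9.81)(7.69)sin37.6° = 411.50 J
W_f = μ_k mg cosθ · L = (0.44)(8.94)(9.81)cos37.6°·7.69 = 235.1 J
½mv² = 411.50 − 235.1 = 176.39 J
v = √(2 × 176.39/8.94) = 6.282 m/s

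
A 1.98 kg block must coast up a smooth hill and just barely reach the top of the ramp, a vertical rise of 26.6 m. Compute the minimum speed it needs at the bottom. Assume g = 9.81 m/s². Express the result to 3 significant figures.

v = 22.8 m/s

At the top it is momentarily at rest, so all KE converts to PE: ½mv² = mgh
v = √(2gh) = √(2 × 9.81 × 26.6) = 22.84 m/s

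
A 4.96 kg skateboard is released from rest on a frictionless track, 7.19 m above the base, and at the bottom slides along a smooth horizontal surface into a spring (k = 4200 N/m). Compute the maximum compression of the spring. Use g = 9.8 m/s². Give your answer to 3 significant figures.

Gravitational PE at the top equals spring PE at max compression: mgh = ½kx²
x = √(2mgh/k) = √(2 × 4.96 × 9.8 × 7.19 / 4200) = 0.4080 m

x = 0.408 m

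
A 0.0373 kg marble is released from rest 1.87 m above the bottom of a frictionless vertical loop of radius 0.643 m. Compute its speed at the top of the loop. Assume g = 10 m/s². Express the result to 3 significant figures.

v = 3.42 m/s

Energy conservation: mgh = ½mv_top² + mg(2r)
v_top² = 2g(h − 2r) = 2(10)(1.87 − 1.286) = 11.68
v_top = 3.418 m/s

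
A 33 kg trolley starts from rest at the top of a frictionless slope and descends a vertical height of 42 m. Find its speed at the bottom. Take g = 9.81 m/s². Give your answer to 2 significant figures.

Equating total energy at the two states: mgh = ½mv²
The mass cancels from both sides.
v = √(2gh) = √(2 × 9.81 × 42) = √824.04 = 28.71 m/s

v = 29 m/s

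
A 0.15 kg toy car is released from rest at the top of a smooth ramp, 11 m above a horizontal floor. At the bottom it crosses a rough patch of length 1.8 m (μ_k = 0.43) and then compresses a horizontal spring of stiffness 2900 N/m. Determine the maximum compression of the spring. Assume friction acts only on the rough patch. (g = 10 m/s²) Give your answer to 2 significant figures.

Initial energy: E₁ = mgh = (0.15)(10)(11) = 16.500 J
Friction removes W_f = μ_k mg d = (0.43)(0.15)(10)(1.8) = 1.161 J
Energy reaching the spring: E = 16.500 − 1.161 = 15.339 J
At max compression ½kx² = E ⇒ x = √(2E/k) = √(2 × 15.339/2900) = 0.1029 m

x = 0.10 m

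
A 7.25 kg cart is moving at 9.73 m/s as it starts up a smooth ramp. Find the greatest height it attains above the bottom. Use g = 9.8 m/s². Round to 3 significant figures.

By energy conservation, ½mv² = mgh
h = v²/(2g) = 9.73²/(2 × 9.8) = 4.830 m

h = 4.83 m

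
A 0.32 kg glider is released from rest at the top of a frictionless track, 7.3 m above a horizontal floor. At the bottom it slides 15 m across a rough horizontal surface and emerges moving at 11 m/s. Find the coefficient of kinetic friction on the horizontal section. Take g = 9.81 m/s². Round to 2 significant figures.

Applying the work–energy principle:
mgh = ½mv² + μ_k m g d
mgh = 22.916 J; ½mv² = 19.360 J
W_f = 22.916 − 19.360 = 3.556 J
μ_k = W_f/(mg·d) = 3.556/(3.139 × 15) = 0.07552

μ_k = 0.076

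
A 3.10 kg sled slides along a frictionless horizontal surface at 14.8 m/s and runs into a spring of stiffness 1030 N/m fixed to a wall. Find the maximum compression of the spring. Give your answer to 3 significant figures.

At max compression the sled is momentarily at rest: ½mv² = ½kx²
x = v√(m/k) = 14.8 × √(3.10/1030) = 0.8119 m

x = 0.812 m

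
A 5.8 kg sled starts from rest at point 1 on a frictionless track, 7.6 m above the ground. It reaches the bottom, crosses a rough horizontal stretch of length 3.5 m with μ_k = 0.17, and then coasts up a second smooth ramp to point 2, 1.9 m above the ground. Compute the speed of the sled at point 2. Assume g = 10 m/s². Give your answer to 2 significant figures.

v = 10 m/s

Energy at 1: mgh₁ = (5.8)(10)(7.6) = 440.80 J
Friction loss: W_f = μ_k mg d = 34.51 J
At 2: ½mv² + mgh₂ = mgh₁ − W_f
½mv² = 440.80 − 34.51 − 110.20 = 296.09 J
v = √(2 × 296.09/5.8) = 10.10 m/s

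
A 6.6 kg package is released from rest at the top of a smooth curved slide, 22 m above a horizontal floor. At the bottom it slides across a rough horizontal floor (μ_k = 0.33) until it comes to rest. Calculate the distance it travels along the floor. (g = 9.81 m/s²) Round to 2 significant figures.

d = 67 m

Energy bookkeeping (friction removes W_f = μ_k N d):
At rest all PE has been dissipated by friction: mgh = μ_k m g d
d = h/μ_k = 22/0.33 = 66.67 m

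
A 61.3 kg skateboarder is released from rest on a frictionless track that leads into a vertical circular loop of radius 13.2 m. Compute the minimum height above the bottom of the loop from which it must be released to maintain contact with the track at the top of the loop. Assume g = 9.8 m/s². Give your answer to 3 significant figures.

At the top, for minimum speed gravity alone supplies the centripetal force: mg = mv_top²/r ⇒ v_top² = gr = 129.4 m²/s²
Energy conservation from release height h to the top (height 2r): mgh = ½mv_top² + mg(2r)
h = v_top²/(2g) + 2r = r/2 + 2r = 5r/2 = 33.00 m

h = 33.0 m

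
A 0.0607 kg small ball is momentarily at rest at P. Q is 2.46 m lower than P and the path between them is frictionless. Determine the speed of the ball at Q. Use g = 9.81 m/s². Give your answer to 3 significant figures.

v = 6.95 m/s

Mechanical energy is conserved (no friction): mgh = ½mv²
v = √(2gh) = √(2 × 9.81 × 2.46) = √48.265 = 6.947 m/s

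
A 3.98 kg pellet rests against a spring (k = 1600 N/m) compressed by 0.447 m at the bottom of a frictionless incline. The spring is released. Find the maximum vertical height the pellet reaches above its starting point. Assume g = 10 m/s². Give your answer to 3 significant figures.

h = 4.02 m

At maximum height the pellet is at rest, so ½kx² = mgh
h = kx²/(2mg) = (1600)(0.447)²/(2 × 3.98 × 10) = 4.016 m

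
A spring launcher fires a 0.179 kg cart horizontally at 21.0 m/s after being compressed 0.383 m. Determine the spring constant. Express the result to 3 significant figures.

Spring PE at full compression equals KE at release: ½kx² = ½mv²
k = mv²/x² = (0.179)(21.0)²/(0.383)² = 538.1 N/m

k = 538 N/m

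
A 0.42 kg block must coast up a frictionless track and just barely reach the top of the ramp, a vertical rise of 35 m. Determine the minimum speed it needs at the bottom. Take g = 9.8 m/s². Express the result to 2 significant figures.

At the top it is momentarily at rest, so all KE converts to PE: ½mv² = mgh
v = √(2gh) = √(2 × 9.8 × 35) = 26.19 m/s

v = 26 m/s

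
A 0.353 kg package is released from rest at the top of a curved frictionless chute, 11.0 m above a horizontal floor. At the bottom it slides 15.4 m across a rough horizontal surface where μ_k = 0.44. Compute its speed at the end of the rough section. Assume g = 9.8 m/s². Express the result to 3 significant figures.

Energy bookkeeping (friction removes W_f = μ_k N d):
mgh = ½mv² + μ_k m g d
W_f = μ_k mg d = (0.44)(0.353)(9.8)(15.4) = 23.44 J
½mv² = mgh − W_f = 38.053 − 23.44 = 14.613 J
v = √(2 × 14.613/0.353) = 9.099 m/s

v = 9.10 m/s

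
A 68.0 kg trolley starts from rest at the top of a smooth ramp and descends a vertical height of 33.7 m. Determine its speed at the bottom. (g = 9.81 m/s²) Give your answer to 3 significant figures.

v = 25.7 m/s

Equating total energy at the two states: mgh = ½mv²
v = √(2gh) = √(2 × 9.81 × 33.7) = √661.19 = 25.71 m/s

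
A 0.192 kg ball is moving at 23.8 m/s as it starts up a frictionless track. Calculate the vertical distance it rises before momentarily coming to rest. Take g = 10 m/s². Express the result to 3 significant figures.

h = 28.3 m

By energy conservation, ½mv² = mgh
h = v²/(2g) = 23.8²/(2 × 10) = 28.32 m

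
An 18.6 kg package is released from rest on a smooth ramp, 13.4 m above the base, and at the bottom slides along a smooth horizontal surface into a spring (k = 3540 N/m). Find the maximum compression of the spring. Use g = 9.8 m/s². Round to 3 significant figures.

Gravitational PE at the top equals spring PE at max compression: mgh = ½kx²
x = √(2mgh/k) = √(2 × 18.6 × 9.8 × 13.4 / 3540) = 1.175 m

x = 1.17 m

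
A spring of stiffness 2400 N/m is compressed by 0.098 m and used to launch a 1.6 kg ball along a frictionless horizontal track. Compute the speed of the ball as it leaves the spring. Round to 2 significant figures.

v = 3.8 m/s

The ball leaves the spring when the spring is at natural length, so ½kx² = ½mv²
v = x√(k/m) = 0.098 × √(2400/1.6) = 3.796 m/s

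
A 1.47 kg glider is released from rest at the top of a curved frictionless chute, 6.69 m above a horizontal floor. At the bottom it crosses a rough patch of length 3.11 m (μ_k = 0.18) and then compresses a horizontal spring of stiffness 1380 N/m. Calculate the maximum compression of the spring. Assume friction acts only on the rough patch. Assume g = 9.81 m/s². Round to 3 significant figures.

x = 0.358 m

Initial energy: E₁ = mgh = (1.47)(9.81)(6.69) = 96.474 J
Friction removes W_f = μ_k mg d = (0.18)(1.47)(9.81)(3.11) = 8.073 J
Energy reaching the spring: E = 96.474 − 8.073 = 88.402 J
At max compression ½kx² = E ⇒ x = √(2E/k) = √(2 × 88.402/1380) = 0.3579 m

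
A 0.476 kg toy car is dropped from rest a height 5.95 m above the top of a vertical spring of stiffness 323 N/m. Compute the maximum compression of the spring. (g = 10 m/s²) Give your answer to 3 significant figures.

x = 0.434 m

Measuring PE from the top of the relaxed spring, at max compression the car has dropped H + x with zero KE, so:
mg(H + x) = ½kx²
½(323)x² − (0.476)(10)x − (0.476)(10)(5.95) = 0
161.5x² − 4.760x − 28.32 = 0
x = [4.760 + √(22.66 + 18296)]/(2 × 161.5) = 0.4338 m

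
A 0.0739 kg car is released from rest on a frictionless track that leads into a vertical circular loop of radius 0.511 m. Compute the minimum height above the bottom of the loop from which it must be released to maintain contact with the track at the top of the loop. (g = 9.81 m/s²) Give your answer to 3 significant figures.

h = 1.28 m

At the top, for minimum speed gravity alone supplies the centripetal force: mg = mv_top²/r ⇒ v_top² = gr = 5.013 m²/s²
Energy conservation from release height h to the top (height 2r): mgh = ½mv_top² + mg(2r)
h = v_top²/(2g) + 2r = r/2 + 2r = 5r/2 = 1.278 m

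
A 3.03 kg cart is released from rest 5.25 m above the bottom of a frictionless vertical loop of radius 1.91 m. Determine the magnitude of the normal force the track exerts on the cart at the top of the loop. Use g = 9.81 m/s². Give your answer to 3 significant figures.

Energy from release to top (height 2r): mgh = ½mv_top² + mg(2r)
v_top² = 2g(h − 2r) = 2(9.81)(5.25 − 3.820) = 28.057 m²/s²
At the top, both N and weight point toward the centre: N + mg = mv_top²/r
N = m(v_top²/r − g) = 3.03(28.057/1.91 − 9.81) = 14.78 N

N = 14.8 N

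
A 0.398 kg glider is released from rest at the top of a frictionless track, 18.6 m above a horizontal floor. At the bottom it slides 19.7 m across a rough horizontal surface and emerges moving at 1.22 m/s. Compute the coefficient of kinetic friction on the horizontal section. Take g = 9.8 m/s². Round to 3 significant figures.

μ_k = 0.940

Energy bookkeeping (friction removes W_f = μ_k N d):
mgh = ½mv² + μ_k m g d
mgh = 72.547 J; ½mv² = 0.29619 J
W_f = 72.547 − 0.29619 = 72.25 J
μ_k = W_f/(mg·d) = 72.25/(3.900 × 19.7) = 0.9403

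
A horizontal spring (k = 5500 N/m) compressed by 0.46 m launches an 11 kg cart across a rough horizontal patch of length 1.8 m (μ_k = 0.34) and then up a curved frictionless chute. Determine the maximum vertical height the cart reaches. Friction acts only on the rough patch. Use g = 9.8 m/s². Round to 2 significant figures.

h = 4.8 m

Spring energy: E₀ = ½kx² = ½(5500)(0.46)² = 581.90 J
Friction: W_f = μ_k mg d = (0.34)(11)(9.8)(1.8) = 65.97 J
Energy at base of ramp: E = 581.90 − 65.97 = 515.93 J
At max height all remaining energy is PE: mgh = E ⇒ h = E/(mg) = 515.93/(11 × 9.8) = 4.786 m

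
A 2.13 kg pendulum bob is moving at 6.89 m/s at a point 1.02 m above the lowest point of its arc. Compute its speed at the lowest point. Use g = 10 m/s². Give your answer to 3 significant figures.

Energy conservation between the two points: ½mv₀² + mgh = ½mv²
v² = v₀² + 2gh = (6.89)² + 2(10)(1.02) = 67.872
v = √67.872 = 8.238 m/s

v = 8.24 m/s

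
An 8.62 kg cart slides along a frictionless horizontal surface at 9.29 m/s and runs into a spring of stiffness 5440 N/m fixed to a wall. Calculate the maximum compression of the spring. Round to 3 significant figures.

x = 0.370 m

At max compression the cart is momentarily at rest: ½mv² = ½kx²
x = v√(m/k) = 9.29 × √(8.62/5440) = 0.3698 m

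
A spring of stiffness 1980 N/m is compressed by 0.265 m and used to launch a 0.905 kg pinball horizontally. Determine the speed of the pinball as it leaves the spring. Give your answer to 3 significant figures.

Conservation of energy: ½kx² = ½mv²
v = x√(k/m) = 0.265 × √(1980/0.905) = 12.40 m/s

v = 12.4 m/s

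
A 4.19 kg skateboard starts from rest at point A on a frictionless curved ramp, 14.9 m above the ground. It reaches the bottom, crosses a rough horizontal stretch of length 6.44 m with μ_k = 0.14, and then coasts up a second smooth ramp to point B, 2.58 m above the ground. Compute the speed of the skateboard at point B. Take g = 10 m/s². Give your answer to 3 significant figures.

Energy at A: mgh₁ = (4.19)(10)(14.9) = 624.31 J
Friction loss: W_f = μ_k mg d = 37.78 J
At B: ½mv² + mgh₂ = mgh₁ − W_f
½mv² = 624.31 − 37.78 − 108.10 = 478.43 J
v = √(2 × 478.43/4.19) = 15.11 m/s

v = 15.1 m/s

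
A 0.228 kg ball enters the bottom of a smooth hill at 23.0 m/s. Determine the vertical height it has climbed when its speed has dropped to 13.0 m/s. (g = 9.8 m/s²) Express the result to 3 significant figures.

Energy balance between the two points: ½mv₁² = ½mv₂² + mgh
h = (v₁² − v₂²)/(2g) = (23.0² − 13.0²)/(2 × 9.8) = 18.37 m

h = 18.4 m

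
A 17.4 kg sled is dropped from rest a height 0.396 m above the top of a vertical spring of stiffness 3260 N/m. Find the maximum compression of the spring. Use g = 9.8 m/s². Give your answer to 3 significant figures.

x = 0.262 m

Let x be the compression. The total drop is H + x, and the sled is instantaneously at rest at max compression, so energy conservation gives:
mg(H + x) = ½kx²
½(3260)x² − (17.4)(9.8)x − (17.4)(9.8)(0.396) = 0
1630x² − 170.5x − 67.53 = 0
x = [170.5 + √(29077 + 440269)]/(2 × 1630) = 0.2625 m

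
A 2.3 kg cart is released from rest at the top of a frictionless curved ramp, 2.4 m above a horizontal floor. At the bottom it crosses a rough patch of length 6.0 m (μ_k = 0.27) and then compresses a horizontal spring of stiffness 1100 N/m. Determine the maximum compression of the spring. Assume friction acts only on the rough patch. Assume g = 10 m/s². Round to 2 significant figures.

Initial energy: E₁ = mgh = (2.3)(10)(2.4) = 55.200 J
Friction removes W_f = μ_k mg d = (0.27)(2.3)(10)(6.0) = 37.26 J
Energy reaching the spring: E = 55.200 − 37.26 = 17.940 J
At max compression ½kx² = E ⇒ x = √(2E/k) = √(2 × 17.940/1100) = 0.1806 m

x = 0.18 m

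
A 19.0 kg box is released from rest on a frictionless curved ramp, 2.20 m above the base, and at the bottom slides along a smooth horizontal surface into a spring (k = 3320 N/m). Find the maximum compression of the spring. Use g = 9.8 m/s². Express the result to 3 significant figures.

Gravitational PE at the top equals spring PE at max compression: mgh = ½kx²
x = √(2mgh/k) = √(2 × 19.0 × 9.8 × 2.20 / 3320) = 0.4968 m

x = 0.497 m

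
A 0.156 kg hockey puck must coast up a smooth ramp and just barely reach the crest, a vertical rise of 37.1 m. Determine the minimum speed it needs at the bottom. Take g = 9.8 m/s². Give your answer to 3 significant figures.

At the top it is momentarily at rest, so all KE converts to PE: ½mv² = mgh
v = √(2gh) = √(2 × 9.8 × 37.1) = 26.97 m/s

v = 27.0 m/s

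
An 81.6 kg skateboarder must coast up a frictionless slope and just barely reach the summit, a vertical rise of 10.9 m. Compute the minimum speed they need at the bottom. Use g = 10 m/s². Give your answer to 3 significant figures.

At the top they are momentarily at rest, so all KE converts to PE: ½mv² = mgh
v = √(2gh) = √(2 × 10 × 10.9) = 14.76 m/s

v = 14.8 m/s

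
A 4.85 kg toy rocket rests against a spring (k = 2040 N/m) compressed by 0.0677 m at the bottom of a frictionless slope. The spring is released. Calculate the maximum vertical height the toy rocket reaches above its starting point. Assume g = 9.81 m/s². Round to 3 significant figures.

h = 0.0983 m

All spring PE becomes gravitational PE at the highest point: ½kx² = mgh
h = kx²/(2mg) = (2040)(0.0677)²/(2 × 4.85 × 9.81) = 0.09826 m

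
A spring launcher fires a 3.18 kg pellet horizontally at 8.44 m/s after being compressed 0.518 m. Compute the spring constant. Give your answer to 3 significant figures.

k = 844 N/m

Spring PE at full compression equals KE at release: ½kx² = ½mv²
k = mv²/x² = (3.18)(8.44)²/(0.518)² = 844.2 N/m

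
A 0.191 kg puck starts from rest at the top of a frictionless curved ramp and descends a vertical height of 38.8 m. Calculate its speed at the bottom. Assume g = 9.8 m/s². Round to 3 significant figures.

Mechanical energy is conserved (no friction): mgh = ½mv²
v = √(2gh) = √(2 × 9.8 × 38.8) = √760.48 = 27.58 m/s

v = 27.6 m/s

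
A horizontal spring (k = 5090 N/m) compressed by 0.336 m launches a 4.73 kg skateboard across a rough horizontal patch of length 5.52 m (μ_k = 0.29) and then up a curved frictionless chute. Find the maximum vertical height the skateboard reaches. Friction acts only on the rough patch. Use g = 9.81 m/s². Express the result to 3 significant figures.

Spring energy: E₀ = ½kx² = ½(5090)(0.336)² = 287.32 J
Friction: W_f = μ_k mg d = (0.29)(4.73)(9.81)(5.52) = 74.28 J
Energy at base of ramp: E = 287.32 − 74.28 = 213.04 J
At max height all remaining energy is PE: mgh = E ⇒ h = E/(mg) = 213.04/(4.73 × 9.81) = 4.591 m

h = 4.59 m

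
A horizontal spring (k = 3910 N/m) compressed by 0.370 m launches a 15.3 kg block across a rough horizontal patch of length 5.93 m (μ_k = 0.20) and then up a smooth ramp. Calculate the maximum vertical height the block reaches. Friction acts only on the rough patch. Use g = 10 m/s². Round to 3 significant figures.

Spring energy: E₀ = ½kx² = ½(3910)(0.370)² = 267.64 J
Friction: W_f = μ_k mg d = (0.20)(15.3)(10)(5.93) = 181.5 J
Energy at base of ramp: E = 267.64 − 181.5 = 86.181 J
At max height all remaining energy is PE: mgh = E ⇒ h = E/(mg) = 86.181/(15.3 × 10) = 0.5633 m

h = 0.563 m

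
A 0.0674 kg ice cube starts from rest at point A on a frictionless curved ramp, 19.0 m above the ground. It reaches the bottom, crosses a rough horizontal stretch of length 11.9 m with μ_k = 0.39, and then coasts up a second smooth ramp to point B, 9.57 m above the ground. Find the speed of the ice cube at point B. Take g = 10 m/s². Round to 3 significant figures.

v = 9.79 m/s

Energy at A: mgh₁ = (0.0674)(10)(19.0) = 12.806 J
Friction loss: W_f = μ_k mg d = 3.128 J
At B: ½mv² + mgh₂ = mgh₁ − W_f
½mv² = 12.806 − 3.128 − 6.4502 = 3.2278 J
v = √(2 × 3.2278/0.0674) = 9.787 m/s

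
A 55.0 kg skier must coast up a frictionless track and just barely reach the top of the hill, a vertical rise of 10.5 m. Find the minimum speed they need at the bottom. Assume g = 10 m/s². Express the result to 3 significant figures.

v = 14.5 m/s

At the top they are momentarily at rest, so all KE converts to PE: ½mv² = mgh
v = √(2gh) = √(2 × 10 × 10.5) = 14.49 m/s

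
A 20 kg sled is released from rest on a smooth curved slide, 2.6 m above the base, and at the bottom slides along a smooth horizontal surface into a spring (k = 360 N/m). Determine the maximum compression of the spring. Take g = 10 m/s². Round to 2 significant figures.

x = 1.7 m

At max compression the sled is momentarily at rest: mgh = ½kx²
x = √(2mgh/k) = √(2 × 20 × 10 × 2.6 / 360) = 1.700 m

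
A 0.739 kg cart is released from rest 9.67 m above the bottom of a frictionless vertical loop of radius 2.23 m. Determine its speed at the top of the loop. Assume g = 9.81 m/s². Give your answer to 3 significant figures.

v = 10.1 m/s

Energy conservation: mgh = ½mv_top² + mg(2r)
v_top² = 2g(h − 2r) = 2(9.81)(9.67 − 4.460) = 102.2
v_top = 10.11 m/s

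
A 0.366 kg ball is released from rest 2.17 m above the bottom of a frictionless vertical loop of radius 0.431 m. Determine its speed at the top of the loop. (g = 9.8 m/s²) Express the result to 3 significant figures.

v = 5.06 m/s

Energy conservation: mgh = ½mv_top² + mg(2r)
v_top² = 2g(h − 2r) = 2(9.8)(2.17 − 0.8620) = 25.64
v_top = 5.063 m/s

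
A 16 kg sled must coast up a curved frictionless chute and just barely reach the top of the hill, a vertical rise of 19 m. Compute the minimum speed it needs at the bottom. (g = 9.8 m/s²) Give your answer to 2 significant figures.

At the top it is momentarily at rest, so all KE converts to PE: ½mv² = mgh
v = √(2gh) = √(2 × 9.8 × 19) = 19.30 m/s

v = 19 m/s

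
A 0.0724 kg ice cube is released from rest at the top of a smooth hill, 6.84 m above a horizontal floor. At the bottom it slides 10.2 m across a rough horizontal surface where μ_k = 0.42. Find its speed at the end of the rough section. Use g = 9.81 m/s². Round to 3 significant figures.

v = 7.08 m/s

Energy at the top = energy at the end + work done against friction:
mgh = ½mv² + μ_k m g d
W_f = μ_k mg d = (0.42)(0.0724)(9.81)(10.2) = 3.043 J
½mv² = mgh − W_f = 4.8581 − 3.043 = 1.8154 J
v = √(2 × 1.8154/0.0724) = 7.082 m/s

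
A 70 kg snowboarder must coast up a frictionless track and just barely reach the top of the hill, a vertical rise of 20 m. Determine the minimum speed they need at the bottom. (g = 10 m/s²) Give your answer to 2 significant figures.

v = 20 m/s

At the top they are momentarily at rest, so all KE converts to PE: ½mv² = mgh
v = √(2gh) = √(2 × 10 × 20) = 20.00 m/s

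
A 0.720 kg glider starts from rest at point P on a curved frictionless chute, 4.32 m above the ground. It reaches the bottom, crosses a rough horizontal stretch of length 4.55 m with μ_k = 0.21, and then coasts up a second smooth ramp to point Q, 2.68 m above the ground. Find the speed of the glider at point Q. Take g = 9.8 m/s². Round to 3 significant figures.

Energy at P: mgh₁ = (0.720)(9.8)(4.32) = 30.482 J
Friction loss: W_f = μ_k mg d = 6.742 J
At Q: ½mv² + mgh₂ = mgh₁ − W_f
½mv² = 30.482 − 6.742 − 18.910 = 4.8298 J
v = √(2 × 4.8298/0.720) = 3.663 m/s

v = 3.66 m/s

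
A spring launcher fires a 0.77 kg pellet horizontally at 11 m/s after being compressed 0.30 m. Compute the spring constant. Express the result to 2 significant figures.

Energy stored in the spring equals the launch KE: ½kx² = ½mv²
k = mv²/x² = (0.77)(11)²/(0.30)² = 1035 N/m

k = 1000 N/m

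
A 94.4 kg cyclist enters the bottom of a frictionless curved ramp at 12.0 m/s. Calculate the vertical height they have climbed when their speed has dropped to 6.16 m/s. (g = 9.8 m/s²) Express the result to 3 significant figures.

Conservation of energy: ½mv₁² = ½mv₂² + mgh
h = (v₁² − v₂²)/(2g) = (12.0² − 6.16²)/(2 × 9.8) = 5.411 m

h = 5.41 m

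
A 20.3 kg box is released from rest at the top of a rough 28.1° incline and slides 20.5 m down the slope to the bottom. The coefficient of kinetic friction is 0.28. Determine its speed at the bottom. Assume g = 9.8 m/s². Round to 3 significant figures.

v = 9.49 m/s

Taking the bottom as reference, mgh = ½mv² + μ_k N L with h = L sinθ, N = mg cosθ:
mgh = mgL sinθ = (20.3)(9.8)(20.5)sin28.1° = 1920.9 J
W_f = μ_k mg cosθ · L = (0.28)(20.3)(9.8)cos28.1°·20.5 = 1007 J
½mv² = 1920.9 − 1007 = 913.60 J
v = √(2 × 913.60/20.3) = 9.487 m/s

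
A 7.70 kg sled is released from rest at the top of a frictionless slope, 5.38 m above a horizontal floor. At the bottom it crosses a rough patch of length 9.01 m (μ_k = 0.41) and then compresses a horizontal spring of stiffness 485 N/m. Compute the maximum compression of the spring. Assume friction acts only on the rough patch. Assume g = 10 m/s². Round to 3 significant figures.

Initial energy: E₁ = mgh = (7.70)(10)(5.38) = 414.26 J
Friction removes W_f = μ_k mg d = (0.41)(7.70)(10)(9.01) = 284.4 J
Energy reaching the spring: E = 414.26 − 284.4 = 129.81 J
At max compression ½kx² = E ⇒ x = √(2E/k) = √(2 × 129.81/485) = 0.7317 m

x = 0.732 m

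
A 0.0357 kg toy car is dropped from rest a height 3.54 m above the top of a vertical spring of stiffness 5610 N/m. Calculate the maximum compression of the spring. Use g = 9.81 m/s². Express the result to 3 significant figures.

Let x be the compression. The total drop is H + x, and the car is instantaneously at rest at max compression, so energy conservation gives:
mg(H + x) = ½kx²
½(5610)x² − (0.0357)(9.81)x − (0.0357)(9.81)(3.54) = 0
2805x² − 0.3502x − 1.240 = 0
x = [0.3502 + √(0.1227 + 13910)]/(2 × 2805) = 0.02109 m

x = 0.0211 m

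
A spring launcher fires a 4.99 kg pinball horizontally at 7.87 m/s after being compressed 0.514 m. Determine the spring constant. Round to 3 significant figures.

k = 1170 N/m

Energy stored in the spring equals the launch KE: ½kx² = ½mv²
k = mv²/x² = (4.99)(7.87)²/(0.514)² = 1170 N/m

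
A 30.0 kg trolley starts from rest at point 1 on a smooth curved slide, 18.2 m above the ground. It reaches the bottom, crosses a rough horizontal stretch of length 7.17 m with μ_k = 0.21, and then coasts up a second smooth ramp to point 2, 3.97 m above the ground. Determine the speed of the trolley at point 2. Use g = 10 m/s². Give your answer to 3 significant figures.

Energy at 1: mgh₁ = (30.0)(10)(18.2) = 5460.0 J
Friction loss: W_f = μ_k mg d = 451.7 J
At 2: ½mv² + mgh₂ = mgh₁ − W_f
½mv² = 5460.0 − 451.7 − 1191.0 = 3817.3 J
v = √(2 × 3817.3/30.0) = 15.95 m/s

v = 16.0 m/s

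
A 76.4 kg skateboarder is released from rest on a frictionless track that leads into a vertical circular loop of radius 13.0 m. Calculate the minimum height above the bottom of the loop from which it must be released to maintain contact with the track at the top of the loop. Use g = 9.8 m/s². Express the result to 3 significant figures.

At the top, for minimum speed gravity alone supplies the centripetal force: mg = mv_top²/r ⇒ v_top² = gr = 127.4 m²/s²
Energy conservation from release height h to the top (height 2r): mgh = ½mv_top² + mg(2r)
h = v_top²/(2g) + 2r = r/2 + 2r = 5r/2 = 32.50 m

h = 32.5 m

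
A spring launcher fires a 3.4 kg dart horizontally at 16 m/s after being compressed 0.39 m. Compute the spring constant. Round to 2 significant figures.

Spring PE at full compression equals KE at release: ½kx² = ½mv²
k = mv²/x² = (3.4)(16)²/(0.39)² = 5723 N/m

k = 5700 N/m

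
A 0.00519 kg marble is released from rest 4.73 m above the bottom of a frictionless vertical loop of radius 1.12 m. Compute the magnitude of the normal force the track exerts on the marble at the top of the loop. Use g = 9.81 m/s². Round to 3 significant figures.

N = 0.175 N

Energy from release to top (height 2r): mgh = ½mv_top² + mg(2r)
v_top² = 2g(h − 2r) = 2(9.81)(4.73 − 2.240) = 48.854 m²/s²
At the top, both N and weight point toward the centre: N + mg = mv_top²/r
N = m(v_top²/r − g) = 0.00519(48.854/1.12 − 9.81) = 0.1755 N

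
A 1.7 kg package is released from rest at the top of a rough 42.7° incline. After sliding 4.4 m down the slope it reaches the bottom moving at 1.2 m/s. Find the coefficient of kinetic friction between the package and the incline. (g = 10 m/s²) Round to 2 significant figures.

μ_k = 0.90

The energy dissipated by friction is the PE lost minus the KE gained:
mgL sinθ = 50.726 J; ½mv² = 1.2240 J
W_f = 50.726 − 1.2240 = 49.50 J
μ_k = W_f/(mg cosθ · L) = 49.50/(12.49 × 4.4) = 0.9005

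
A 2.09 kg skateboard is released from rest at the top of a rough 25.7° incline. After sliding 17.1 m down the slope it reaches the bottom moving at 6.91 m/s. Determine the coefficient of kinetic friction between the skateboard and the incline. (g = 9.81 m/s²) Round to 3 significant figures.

μ_k = 0.323

The energy dissipated by friction is the PE lost minus the KE gained:
mgL sinθ = 152.04 J; ½mv² = 49.897 J
W_f = 152.04 − 49.897 = 102.1 J
μ_k = W_f/(mg cosθ · L) = 102.1/(18.47 × 17.1) = 0.3233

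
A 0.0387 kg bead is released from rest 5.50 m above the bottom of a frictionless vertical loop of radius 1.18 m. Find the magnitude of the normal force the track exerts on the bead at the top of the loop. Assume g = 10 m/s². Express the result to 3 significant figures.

Energy from release to top (height 2r): mgh = ½mv_top² + mg(2r)
v_top² = 2g(h − 2r) = 2(10)(5.50 − 2.360) = 62.800 m²/s²
At the top, both N and weight point toward the centre: N + mg = mv_top²/r
N = m(v_top²/r − g) = 0.0387(62.800/1.18 − 10) = 1.673 N

N = 1.67 N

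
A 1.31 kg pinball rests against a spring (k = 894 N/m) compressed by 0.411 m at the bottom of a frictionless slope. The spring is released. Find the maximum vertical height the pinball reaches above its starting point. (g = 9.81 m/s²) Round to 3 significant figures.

At maximum height the pinball is at rest, so ½kx² = mgh
h = kx²/(2mg) = (894)(0.411)²/(2 × 1.31 × 9.81) = 5.876 m

h = 5.88 m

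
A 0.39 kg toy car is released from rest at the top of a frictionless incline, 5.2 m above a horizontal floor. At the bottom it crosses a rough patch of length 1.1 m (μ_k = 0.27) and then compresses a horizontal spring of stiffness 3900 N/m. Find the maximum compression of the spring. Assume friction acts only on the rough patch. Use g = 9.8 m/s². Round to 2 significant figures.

Initial energy: E₁ = mgh = (0.39)(9.8)(5.2) = 19.874 J
Friction removes W_f = μ_k mg d = (0.27)(0.39)(9.8)(1.1) = 1.135 J
Energy reaching the spring: E = 19.874 − 1.135 = 18.739 J
At max compression ½kx² = E ⇒ x = √(2E/k) = √(2 × 18.739/3900) = 0.09803 m

x = 0.098 m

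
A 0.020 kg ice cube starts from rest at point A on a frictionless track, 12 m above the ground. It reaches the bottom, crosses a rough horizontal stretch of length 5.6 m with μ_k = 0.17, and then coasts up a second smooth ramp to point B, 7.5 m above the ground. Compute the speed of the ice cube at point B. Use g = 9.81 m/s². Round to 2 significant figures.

Energy at A: mgh₁ = (0.020)(9.81)(12) = 2.3544 J
Friction loss: W_f = μ_k mg d = 0.1868 J
At B: ½mv² + mgh₂ = mgh₁ − W_f
½mv² = 2.3544 − 0.1868 − 1.4715 = 0.69612 J
v = √(2 × 0.69612/0.020) = 8.343 m/s

v = 8.3 m/s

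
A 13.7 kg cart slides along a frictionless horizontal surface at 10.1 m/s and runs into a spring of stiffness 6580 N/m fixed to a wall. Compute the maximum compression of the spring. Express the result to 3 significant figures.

x = 0.461 m

Conservation of energy between contact and max compression: ½mv² = ½kx²
x = v√(m/k) = 10.1 × √(13.7/6580) = 0.4609 m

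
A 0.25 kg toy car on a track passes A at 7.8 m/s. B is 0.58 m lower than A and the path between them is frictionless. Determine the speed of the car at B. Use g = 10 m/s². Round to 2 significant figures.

By conservation of mechanical energy, ½mv₀² + mgh = ½mv²
v² = v₀² + 2gh = (7.8)² + 2(10)(0.58) = 72.440
v = √72.440 = 8.511 m/s

v = 8.5 m/s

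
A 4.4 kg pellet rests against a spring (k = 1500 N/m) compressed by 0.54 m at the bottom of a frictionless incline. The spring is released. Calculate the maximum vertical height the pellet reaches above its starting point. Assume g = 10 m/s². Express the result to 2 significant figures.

h = 5.0 m

Energy conservation from release to the highest point: ½kx² = mgh
h = kx²/(2mg) = (1500)(0.54)²/(2 × 4.4 × 10) = 4.970 m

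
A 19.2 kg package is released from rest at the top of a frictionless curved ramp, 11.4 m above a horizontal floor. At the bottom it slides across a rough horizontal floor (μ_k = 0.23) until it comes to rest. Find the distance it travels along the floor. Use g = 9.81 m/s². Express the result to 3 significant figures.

d = 49.6 m

Energy at the top = energy at the end + work done against friction:
At rest all PE has been dissipated by friction: mgh = μ_k m g d
d = h/μ_k = 11.4/0.23 = 49.57 m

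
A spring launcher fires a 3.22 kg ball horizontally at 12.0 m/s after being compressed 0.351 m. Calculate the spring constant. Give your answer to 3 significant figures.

k = 3760 N/m

Energy stored in the spring equals the launch KE: ½kx² = ½mv²
k = mv²/x² = (3.22)(12.0)²/(0.351)² = 3764 N/m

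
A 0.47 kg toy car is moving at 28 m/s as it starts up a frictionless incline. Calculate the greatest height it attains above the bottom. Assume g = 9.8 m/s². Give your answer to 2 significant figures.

h = 40 m

By energy conservation, ½mv² = mgh
h = v²/(2g) = 28²/(2 × 9.8) = 40.00 m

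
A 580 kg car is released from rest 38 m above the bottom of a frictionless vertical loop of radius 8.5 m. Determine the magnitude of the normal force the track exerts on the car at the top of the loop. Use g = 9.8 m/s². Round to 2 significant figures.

Energy from release to top (height 2r): mgh = ½mv_top² + mg(2r)
v_top² = 2g(h − 2r) = 2(9.8)(38 − 17.00) = 411.60 m²/s²
At the top, both N and weight point toward the centre: N + mg = mv_top²/r
N = m(v_top²/r − g) = 580(411.60/8.5 − 9.8) = 22402 N

N = 22000 N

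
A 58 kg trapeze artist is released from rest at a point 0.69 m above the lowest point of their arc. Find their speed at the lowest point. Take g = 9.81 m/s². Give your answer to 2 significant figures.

v = 3.7 m/s

Mechanical energy is conserved (no friction): mgh = ½mv²
v = √(2gh) = √(2 × 9.81 × 0.69) = √13.538 = 3.679 m/s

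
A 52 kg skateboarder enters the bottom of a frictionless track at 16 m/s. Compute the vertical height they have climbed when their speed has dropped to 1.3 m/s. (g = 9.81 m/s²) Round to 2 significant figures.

h = 13 m

Energy balance between the two points: ½mv₁² = ½mv₂² + mgh
h = (v₁² − v₂²)/(2g) = (16² − 1.3²)/(2 × 9.81) = 12.96 m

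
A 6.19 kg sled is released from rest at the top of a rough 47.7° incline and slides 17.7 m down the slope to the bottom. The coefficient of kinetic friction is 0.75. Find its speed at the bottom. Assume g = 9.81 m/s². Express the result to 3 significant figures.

v = 9.03 m/s

Energy: mgh = ½mv² + W_f, with h = L sinθ and W_f = μ_k (mg cosθ) L
mgh = mgL sinθ = (6.19)(9.81)(17.7)sin47.7° = 794.97 J
W_f = μ_k mg cosθ · L = (0.75)(6.19)(9.81)cos47.7°·17.7 = 542.5 J
½mv² = 794.97 − 542.5 = 252.44 J
v = √(2 × 252.44/6.19) = 9.031 m/s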